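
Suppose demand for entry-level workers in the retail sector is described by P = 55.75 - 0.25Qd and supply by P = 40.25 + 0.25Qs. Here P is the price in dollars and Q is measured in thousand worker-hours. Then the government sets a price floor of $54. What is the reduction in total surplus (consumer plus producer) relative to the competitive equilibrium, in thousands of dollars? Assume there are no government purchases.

Rearranging demand gives Qd = 223 - 4P; rearranging supply gives Qs = 4P - 161. Setting quantity demanded equal to quantity supplied, 223 - 4P = 4P - 161, gives P* = 48 and Q* = 31.
The floor of 54 is above the equilibrium price 48, so it binds.
At P = 54: Qd = 223 - 4·54 = 7 and Qs = 4·54 - 161 = 55.
Quantity traded falls to 7. At Q = 7 the demand price is (223 - 7)/4 = 54 and the supply price is (161 + 7)/4 = 42.
Deadweight loss = ½ · (54 - 42) · (31 - 7) = ½ · 12 · 24 = 144.

144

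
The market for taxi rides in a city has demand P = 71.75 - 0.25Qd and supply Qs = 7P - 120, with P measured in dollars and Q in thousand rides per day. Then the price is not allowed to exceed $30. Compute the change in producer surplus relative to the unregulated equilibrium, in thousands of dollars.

Rearranging demand gives Qd = 287 - 4P. Setting quantity demanded equal to quantity supplied, 287 - 4P = 7P - 120, gives P* = 37 and Q* = 139.
Since 30 < 37, the ceiling is binding.
At P = 30: Qd = 287 - 4·30 = 167 and Qs = 7·30 - 120 = 90.
Producer surplus without the control is ½ · (37 - 120/7) · 139 = 19321/14.
With the ceiling, producers sell 90 units at 30, so PS = ½ · (30 - 120/7) · 90 = 4050/7.
Change in producer surplus = 4050/7 - 19321/14 = -801.5.

-801.5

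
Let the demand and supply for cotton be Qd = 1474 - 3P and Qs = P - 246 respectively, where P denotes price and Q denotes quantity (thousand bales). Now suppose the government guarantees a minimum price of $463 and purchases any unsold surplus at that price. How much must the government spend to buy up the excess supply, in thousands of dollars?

61116

In a free market, 1474 - 3P = P - 246 gives the equilibrium P* = 430, Q* = 184.
Since 463 > 430, the floor is binding.
At P = 463: Qd = 1474 - 3·463 = 85 and Qs = 463 - 246 = 217.
Surplus = Qs - Qd = 132.
Government expenditure = surplus × support price = 132 × 463 = 61116.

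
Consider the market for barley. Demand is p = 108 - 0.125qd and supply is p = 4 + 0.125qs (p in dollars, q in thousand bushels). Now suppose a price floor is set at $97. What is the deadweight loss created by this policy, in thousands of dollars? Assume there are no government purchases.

Rearranging demand gives qd = 864 - 8p; rearranging supply gives qs = 8p - 32. Setting quantity demanded equal to quantity supplied, 864 - 8p = 8p - 32, gives p* = 56 and q* = 416.
Because the floor (97) lies above the market-clearing price, it is binding.
At p = 97: qd = 864 - 8·97 = 88 and qs = 8·97 - 32 = 744.
Quantity traded falls to 88. At q = 88 the demand price is (864 - 88)/8 = 97 and the supply price is (32 + 88)/8 = 15.
Deadweight loss = ½ · (97 - 15) · (416 - 88) = ½ · 82 · 328 = 13448.

13448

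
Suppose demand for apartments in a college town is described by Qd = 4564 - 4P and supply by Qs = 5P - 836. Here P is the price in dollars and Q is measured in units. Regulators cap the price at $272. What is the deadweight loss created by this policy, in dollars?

Without the control the market clears where 4564 - 4P = 5P - 836, i.e. P* = 600 and Q* = 2164.
The ceiling of 272 is below the equilibrium price 600, so it binds.
At P = 272: Qd = 4564 - 4·272 = 3476 and Qs = 5·272 - 836 = 524.
Quantity traded falls to 524. At Q = 524 the demand price is (4564 - 524)/4 = 1010 and the supply price is (836 + 524)/5 = 272.
Deadweight loss = ½ · (1010 - 272) · (2164 - 524) = ½ · 738 · 1640 = 605160.

605160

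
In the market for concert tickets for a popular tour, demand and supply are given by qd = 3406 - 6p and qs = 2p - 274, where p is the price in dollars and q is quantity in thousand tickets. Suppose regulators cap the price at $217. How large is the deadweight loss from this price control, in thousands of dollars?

78732

Equilibrium: 3406 - 6p = 2p - 274, so 3680 = 8p and p* = 460, q* = 646.
Because the ceiling (217) lies below the market-clearing price, it is binding.
At p = 217: qd = 3406 - 6·217 = 2104 and qs = 2·217 - 274 = 160.
Quantity traded falls to 160. At q = 160 the demand price is (3406 - 160)/6 = 541 and the supply price is (274 + 160)/2 = 217.
Deadweight loss = ½ · (541 - 217) · (646 - 160) = ½ · 324 · 486 = 78732.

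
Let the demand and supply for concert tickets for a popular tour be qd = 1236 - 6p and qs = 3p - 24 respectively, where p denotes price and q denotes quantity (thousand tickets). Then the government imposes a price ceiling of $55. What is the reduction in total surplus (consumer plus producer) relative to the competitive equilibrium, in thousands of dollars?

Without the control the market clears where 1236 - 6p = 3p - 24, i.e. p* = 140 and q* = 396.
The ceiling of 55 is below the equilibrium price 140, so it binds.
At p = 55: qd = 1236 - 6·55 = 906 and qs = 3·55 - 24 = 141.
Quantity traded falls to 141. At q = 141 the demand price is (1236 - 141)/6 = 182.5 and the supply price is (24 + 141)/3 = 55.
Deadweight loss = ½ · (182.5 - 55) · (396 - 141) = ½ · 127.5 · 255 = 16256.25.

16256.25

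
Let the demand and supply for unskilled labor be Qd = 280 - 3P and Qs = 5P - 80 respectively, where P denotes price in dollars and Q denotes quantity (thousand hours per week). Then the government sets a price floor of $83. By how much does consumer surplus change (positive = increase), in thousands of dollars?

Setting quantity demanded equal to quantity supplied, 280 - 3P = 5P - 80, gives P* = 45 and Q* = 145.
Because the floor (83) lies above the market-clearing price, it is binding.
At P = 83: Qd = 280 - 3·83 = 31 and Qs = 5·83 - 80 = 335.
Consumer surplus without the control is ½ · (280/3 - 45) · 145 = 21025/6.
With the floor, consumers buy 31 units at 83, so CS = ½ · (280/3 - 83) · 31 = 961/6.
Change in consumer surplus = 961/6 - 21025/6 = -3344.

-3344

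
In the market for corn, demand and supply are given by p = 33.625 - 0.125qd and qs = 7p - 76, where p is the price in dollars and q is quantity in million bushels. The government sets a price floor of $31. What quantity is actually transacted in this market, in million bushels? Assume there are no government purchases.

Rearranging demand gives qd = 269 - 8p. Equilibrium: 269 - 8p = 7p - 76, so 345 = 15p and p* = 23, q* = 85.
The floor of 31 is above the equilibrium price 23, so it binds.
At p = 31: qd = 269 - 8·31 = 21 and qs = 7·31 - 76 = 141.
The quantity actually transacted is the short side, demand: 21.

21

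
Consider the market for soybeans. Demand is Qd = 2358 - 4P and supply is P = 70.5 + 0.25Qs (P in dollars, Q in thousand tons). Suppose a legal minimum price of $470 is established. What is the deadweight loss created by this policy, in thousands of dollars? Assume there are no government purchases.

78400

Rearranging supply gives Qs = 4P - 282. In a free market, 2358 - 4P = 4P - 282 gives the equilibrium P* = 330, Q* = 1038.
Because the floor (470) lies above the market-clearing price, it is binding.
At P = 470: Qd = 2358 - 4·470 = 478 and Qs = 4·470 - 282 = 1598.
Quantity traded falls to 478. At Q = 478 the demand price is (2358 - 478)/4 = 470 and the supply price is (282 + 478)/4 = 190.
Deadweight loss = ½ · (470 - 190) · (1038 - 478) = ½ · 280 · 560 = 78400.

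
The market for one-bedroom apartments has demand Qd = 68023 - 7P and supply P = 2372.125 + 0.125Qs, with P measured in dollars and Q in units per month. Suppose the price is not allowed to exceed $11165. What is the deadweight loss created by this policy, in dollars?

Rearranging supply gives Qs = 8P - 18977. In a free market, 68023 - 7P = 8P - 18977 gives the equilibrium P* = 5800, Q* = 27423.
The ceiling of 11165 is above the equilibrium price 5800, so it is not binding; the market clears at P* = 5800, Q* = 27423.
Since the control does not bind, no trades are prevented and deadweight loss is zero.

0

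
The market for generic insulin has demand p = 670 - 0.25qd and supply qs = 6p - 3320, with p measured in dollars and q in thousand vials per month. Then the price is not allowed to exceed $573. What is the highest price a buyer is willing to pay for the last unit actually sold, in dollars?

640.5

Rearranging demand gives qd = 2680 - 4p. Without the control the market clears where 2680 - 4p = 6p - 3320, i.e. p* = 600 and q* = 280.
Because the ceiling (573) lies below the market-clearing price, it is binding.
At p = 573: qd = 2680 - 4·573 = 388 and qs = 6·573 - 3320 = 118.
Only 118 units reach the market. On the demand curve, the marginal buyer's willingness to pay at q = 118 is (2680 - 118)/4 = 640.5.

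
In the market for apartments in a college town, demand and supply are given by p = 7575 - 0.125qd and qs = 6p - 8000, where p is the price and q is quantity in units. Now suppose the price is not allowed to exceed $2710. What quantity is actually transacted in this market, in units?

8260

Rearranging demand gives qd = 60600 - 8p. In a free market, 60600 - 8p = 6p - 8000 gives the equilibrium p* = 4900, q* = 21400.
Because the ceiling (2710) lies below the market-clearing price, it is binding.
At p = 2710: qd = 60600 - 8·2710 = 38920 and qs = 6·2710 - 8000 = 8260.
The quantity actually transacted is the short side, supply: 8260.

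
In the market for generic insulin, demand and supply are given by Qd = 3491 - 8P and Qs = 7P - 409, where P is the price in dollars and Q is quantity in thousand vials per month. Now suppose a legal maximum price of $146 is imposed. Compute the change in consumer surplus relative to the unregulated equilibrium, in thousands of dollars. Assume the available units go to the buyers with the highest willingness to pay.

30081.75

Setting quantity demanded equal to quantity supplied, 3491 - 8P = 7P - 409, gives P* = 260 and Q* = 1411.
Because the ceiling (146) lies below the market-clearing price, it is binding.
At P = 146: Qd = 3491 - 8·146 = 2323 and Qs = 7·146 - 409 = 613.
Consumer surplus without the control is ½ · (436.375 - 260) · 1411 = 124432.5625.
With the ceiling, 613 units are sold at 146 (assume they go to the highest-value buyers). The demand price at Q = 613 is 359.75, so CS = ½ · [(436.375 - 146) + (359.75 - 146)] · 613 = 154514.3125.
Change in consumer surplus = 154514.3125 - 124432.5625 = 30081.75.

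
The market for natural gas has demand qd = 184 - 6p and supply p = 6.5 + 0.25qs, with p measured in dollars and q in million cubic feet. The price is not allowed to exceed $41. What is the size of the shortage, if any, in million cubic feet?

Rearranging supply gives qs = 4p - 26. Equilibrium: 184 - 6p = 4p - 26, so 210 = 10p and p* = 21, q* = 58.
Since 41 is above p* = 21, the ceiling does not bind and the free-market outcome prevails.
Since the control does not bind, there is no shortage.

0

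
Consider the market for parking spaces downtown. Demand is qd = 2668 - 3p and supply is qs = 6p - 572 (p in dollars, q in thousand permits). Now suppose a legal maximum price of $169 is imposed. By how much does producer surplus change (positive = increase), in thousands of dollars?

Setting quantity demanded equal to quantity supplied, 2668 - 3p = 6p - 572, gives p* = 360 and q* = 1588.
Since 169 < 360, the ceiling is binding.
At p = 169: qd = 2668 - 3·169 = 2161 and qs = 6·169 - 572 = 442.
Producer surplus without the control is ½ · (360 - 286/3) · 1588 = 630436/3.
With the ceiling, producers sell 442 units at 169, so PS = ½ · (169 - 286/3) · 442 = 48841/3.
Change in producer surplus = 48841/3 - 630436/3 = -193865.

-193865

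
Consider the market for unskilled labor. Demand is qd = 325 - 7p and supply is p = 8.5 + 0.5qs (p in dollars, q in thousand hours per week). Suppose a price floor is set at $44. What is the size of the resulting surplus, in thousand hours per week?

54

Rearranging supply gives qs = 2p - 17. Without the control the market clears where 325 - 7p = 2p - 17, i.e. p* = 38 and q* = 59.
Since 44 > 38, the floor is binding.
At p = 44: qd = 325 - 7·44 = 17 and qs = 2·44 - 17 = 71.
Surplus = qs - qd = 71 - 17 = 54.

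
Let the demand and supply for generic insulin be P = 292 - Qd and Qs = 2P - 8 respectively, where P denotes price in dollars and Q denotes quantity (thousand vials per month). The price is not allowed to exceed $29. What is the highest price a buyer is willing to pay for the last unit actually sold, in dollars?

242

Rearranging demand gives Qd = 292 - P. Setting quantity demanded equal to quantity supplied, 292 - P = 2P - 8, gives P* = 100 and Q* = 192.
The ceiling of 29 is below the equilibrium price 100, so it binds.
At P = 29: Qd = 292 - 29 = 263 and Qs = 2·29 - 8 = 50.
Only 50 units reach the market. On the demand curve, the marginal buyer's willingness to pay at Q = 50 is (292 - 50) = 242.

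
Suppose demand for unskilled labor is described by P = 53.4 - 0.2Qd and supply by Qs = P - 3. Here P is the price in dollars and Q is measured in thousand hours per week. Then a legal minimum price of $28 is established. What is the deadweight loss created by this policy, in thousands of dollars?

Rearranging demand gives Qd = 267 - 5P. Without the control the market clears where 267 - 5P = P - 3, i.e. P* = 45 and Q* = 42.
Since 28 is below P* = 45, the floor does not bind and the free-market outcome prevails.
Since the control does not bind, no trades are prevented and deadweight loss is zero.

0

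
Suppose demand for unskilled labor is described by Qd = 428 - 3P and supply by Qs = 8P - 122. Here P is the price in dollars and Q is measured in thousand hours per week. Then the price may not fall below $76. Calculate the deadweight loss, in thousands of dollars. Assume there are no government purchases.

1394.25

Setting quantity demanded equal to quantity supplied, 428 - 3P = 8P - 122, gives P* = 50 and Q* = 278.
The floor of 76 is above the equilibrium price 50, so it binds.
At P = 76: Qd = 428 - 3·76 = 200 and Qs = 8·76 - 122 = 486.
Quantity traded falls to 200. At Q = 200 the demand price is (428 - 200)/3 = 76 and the supply price is (122 + 200)/8 = 40.25.
Deadweight loss = ½ · (76 - 40.25) · (278 - 200) = ½ · 35.75 · 78 = 1394.25.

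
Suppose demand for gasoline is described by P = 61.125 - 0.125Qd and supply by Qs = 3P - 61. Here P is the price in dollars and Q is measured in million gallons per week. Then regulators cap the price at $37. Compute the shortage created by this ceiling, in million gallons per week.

143

Rearranging demand gives Qd = 489 - 8P. In a free market, 489 - 8P = 3P - 61 gives the equilibrium P* = 50, Q* = 89.
Because the ceiling (37) lies below the market-clearing price, it is binding.
At P = 37: Qd = 489 - 8·37 = 193 and Qs = 3·37 - 61 = 50.
Shortage = Qd - Qs = 193 - 50 = 143.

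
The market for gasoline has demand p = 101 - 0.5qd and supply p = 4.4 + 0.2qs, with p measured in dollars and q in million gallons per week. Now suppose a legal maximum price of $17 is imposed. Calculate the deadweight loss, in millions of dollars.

Rearranging demand gives qd = 202 - 2p; rearranging supply gives qs = 5p - 22. Equilibrium: 202 - 2p = 5p - 22, so 224 = 7p and p* = 32, q* = 138.
The ceiling of 17 is below the equilibrium price 32, so it binds.
At p = 17: qd = 202 - 2·17 = 168 and qs = 5·17 - 22 = 63.
Quantity traded falls to 63. At q = 63 the demand price is (202 - 63)/2 = 69.5 and the supply price is (22 + 63)/5 = 17.
Deadweight loss = ½ · (69.5 - 17) · (138 - 63) = ½ · 52.5 · 75 = 1968.75.

1968.75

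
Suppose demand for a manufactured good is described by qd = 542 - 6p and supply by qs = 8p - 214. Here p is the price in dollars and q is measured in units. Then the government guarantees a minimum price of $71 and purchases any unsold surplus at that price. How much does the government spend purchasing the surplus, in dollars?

16898

In a free market, 542 - 6p = 8p - 214 gives the equilibrium p* = 54, q* = 218.
Since 71 > 54, the floor is binding.
At p = 71: qd = 542 - 6·71 = 116 and qs = 8·71 - 214 = 354.
Surplus = qs - qd = 238.
Government expenditure = surplus × support price = 238 × 71 = 16898.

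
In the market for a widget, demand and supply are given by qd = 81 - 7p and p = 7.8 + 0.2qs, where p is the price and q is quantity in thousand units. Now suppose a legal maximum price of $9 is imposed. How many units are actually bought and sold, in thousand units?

Rearranging supply gives qs = 5p - 39. In a free market, 81 - 7p = 5p - 39 gives the equilibrium p* = 10, q* = 11.
The ceiling of 9 is below the equilibrium price 10, so it binds.
At p = 9: qd = 81 - 7·9 = 18 and qs = 5·9 - 39 = 6.
The quantity actually transacted is the short side, supply: 6.

6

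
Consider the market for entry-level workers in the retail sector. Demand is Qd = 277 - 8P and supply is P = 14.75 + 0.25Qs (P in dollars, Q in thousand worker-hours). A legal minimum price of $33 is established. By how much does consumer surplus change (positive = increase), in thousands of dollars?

Rearranging supply gives Qs = 4P - 59. Equilibrium: 277 - 8P = 4P - 59, so 336 = 12P and P* = 28, Q* = 53.
Since 33 > 28, the floor is binding.
At P = 33: Qd = 277 - 8·33 = 13 and Qs = 4·33 - 59 = 73.
Consumer surplus without the control is ½ · (34.625 - 28) · 53 = 175.5625.
With the floor, consumers buy 13 units at 33, so CS = ½ · (34.625 - 33) · 13 = 10.5625.
Change in consumer surplus = 10.5625 - 175.5625 = -165.

-165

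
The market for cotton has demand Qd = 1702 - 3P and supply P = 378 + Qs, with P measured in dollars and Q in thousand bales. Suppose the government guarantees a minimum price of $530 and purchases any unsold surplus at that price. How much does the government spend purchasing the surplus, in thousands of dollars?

Rearranging supply gives Qs = P - 378. Equilibrium: 1702 - 3P = P - 378, so 2080 = 4P and P* = 520, Q* = 142.
Since 530 > 520, the floor is binding.
At P = 530: Qd = 1702 - 3·530 = 112 and Qs = 530 - 378 = 152.
Surplus = Qs - Qd = 40.
Government expenditure = surplus × support price = 40 × 530 = 21200.

21200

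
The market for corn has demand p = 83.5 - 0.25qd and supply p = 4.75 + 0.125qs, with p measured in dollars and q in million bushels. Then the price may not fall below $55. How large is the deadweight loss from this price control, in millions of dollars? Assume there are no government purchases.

Rearranging demand gives qd = 334 - 4p; rearranging supply gives qs = 8p - 38. Setting quantity demanded equal to quantity supplied, 334 - 4p = 8p - 38, gives p* = 31 and q* = 210.
Since 55 > 31, the floor is binding.
At p = 55: qd = 334 - 4·55 = 114 and qs = 8·55 - 38 = 402.
Quantity traded falls to 114. At q = 114 the demand price is (334 - 114)/4 = 55 and the supply price is (38 + 114)/8 = 19.
Deadweight loss = ½ · (55 - 19) · (210 - 114) = ½ · 36 · 96 = 1728.

1728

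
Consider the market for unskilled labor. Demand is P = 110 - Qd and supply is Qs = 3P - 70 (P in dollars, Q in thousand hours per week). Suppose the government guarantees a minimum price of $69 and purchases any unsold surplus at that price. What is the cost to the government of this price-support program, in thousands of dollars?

Rearranging demand gives Qd = 110 - P. Without the control the market clears where 110 - P = 3P - 70, i.e. P* = 45 and Q* = 65.
The floor of 69 is above the equilibrium price 45, so it binds.
At P = 69: Qd = 110 - 69 = 41 and Qs = 3·69 - 70 = 137.
Surplus = Qs - Qd = 96.
Government expenditure = surplus × support price = 96 × 69 = 6624.

6624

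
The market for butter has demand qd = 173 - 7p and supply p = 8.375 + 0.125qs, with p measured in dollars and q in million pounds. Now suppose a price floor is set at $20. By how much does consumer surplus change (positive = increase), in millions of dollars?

-188

Rearranging supply gives qs = 8p - 67. In a free market, 173 - 7p = 8p - 67 gives the equilibrium p* = 16, q* = 61.
The floor of 20 is above the equilibrium price 16, so it binds.
At p = 20: qd = 173 - 7·20 = 33 and qs = 8·20 - 67 = 93.
Consumer surplus without the control is ½ · (173/7 - 16) · 61 = 3721/14.
With the floor, consumers buy 33 units at 20, so CS = ½ · (173/7 - 20) · 33 = 1089/14.
Change in consumer surplus = 1089/14 - 3721/14 = -188.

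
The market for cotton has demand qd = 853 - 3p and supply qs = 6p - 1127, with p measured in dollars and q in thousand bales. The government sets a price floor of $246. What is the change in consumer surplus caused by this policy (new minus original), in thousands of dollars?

-4004

Equilibrium: 853 - 3p = 6p - 1127, so 1980 = 9p and p* = 220, q* = 193.
Since 246 > 220, the floor is binding.
At p = 246: qd = 853 - 3·246 = 115 and qs = 6·246 - 1127 = 349.
Consumer surplus without the control is ½ · (853/3 - 220) · 193 = 37249/6.
With the floor, consumers buy 115 units at 246, so CS = ½ · (853/3 - 246) · 115 = 13225/6.
Change in consumer surplus = 13225/6 - 37249/6 = -4004.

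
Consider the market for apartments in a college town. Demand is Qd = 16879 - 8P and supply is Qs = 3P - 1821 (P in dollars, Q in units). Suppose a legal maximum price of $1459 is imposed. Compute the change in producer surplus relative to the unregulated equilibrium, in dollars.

-703117.5

Without the control the market clears where 16879 - 8P = 3P - 1821, i.e. P* = 1700 and Q* = 3279.
Because the ceiling (1459) lies below the market-clearing price, it is binding.
At P = 1459: Qd = 16879 - 8·1459 = 5207 and Qs = 3·1459 - 1821 = 2556.
Producer surplus without the control is ½ · (1700 - 607) · 3279 = 1791973.5.
With the ceiling, producers sell 2556 units at 1459, so PS = ½ · (1459 - 607) · 2556 = 1088856.
Change in producer surplus = 1088856 - 1791973.5 = -703117.5.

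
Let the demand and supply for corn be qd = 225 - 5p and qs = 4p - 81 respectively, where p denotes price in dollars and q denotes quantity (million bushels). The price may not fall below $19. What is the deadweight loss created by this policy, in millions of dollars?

0

Equilibrium: 225 - 5p = 4p - 81, so 306 = 9p and p* = 34, q* = 55.
Since 19 is below p* = 34, the floor does not bind and the free-market outcome prevails.
Since the control does not bind, no trades are prevented and deadweight loss is zero.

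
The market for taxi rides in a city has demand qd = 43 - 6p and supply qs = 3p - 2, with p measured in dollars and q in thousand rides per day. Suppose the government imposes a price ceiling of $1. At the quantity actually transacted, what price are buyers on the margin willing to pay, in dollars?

Without the control the market clears where 43 - 6p = 3p - 2, i.e. p* = 5 and q* = 13.
Since 1 < 5, the ceiling is binding.
At p = 1: qd = 43 - 6·1 = 37 and qs = 3·1 - 2 = 1.
Only 1 units reach the market. On the demand curve, the marginal buyer's willingness to pay at q = 1 is (43 - 1)/6 = 7.

7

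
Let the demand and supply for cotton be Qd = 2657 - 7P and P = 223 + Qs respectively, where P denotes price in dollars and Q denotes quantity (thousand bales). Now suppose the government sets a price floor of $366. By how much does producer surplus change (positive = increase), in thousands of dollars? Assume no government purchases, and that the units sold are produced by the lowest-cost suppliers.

-312

Rearranging supply gives Qs = P - 223. Without the control the market clears where 2657 - 7P = P - 223, i.e. P* = 360 and Q* = 137.
Since 366 > 360, the floor is binding.
At P = 366: Qd = 2657 - 7·366 = 95 and Qs = 366 - 223 = 143.
Producer surplus without the control is ½ · (360 - 223) · 137 = 9384.5.
With the floor, 95 units are sold at 366. The supply price at Q = 95 is 318, so PS = ½ · [(366 - 223) + (366 - 318)] · 95 = 9072.5.
Change in producer surplus = 9072.5 - 9384.5 = -312.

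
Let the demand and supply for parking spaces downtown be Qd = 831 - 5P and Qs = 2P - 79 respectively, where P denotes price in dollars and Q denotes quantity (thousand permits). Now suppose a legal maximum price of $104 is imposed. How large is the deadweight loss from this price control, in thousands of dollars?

Equilibrium: 831 - 5P = 2P - 79, so 910 = 7P and P* = 130, Q* = 181.
The ceiling of 104 is below the equilibrium price 130, so it binds.
At P = 104: Qd = 831 - 5·104 = 311 and Qs = 2·104 - 79 = 129.
Quantity traded falls to 129. At Q = 129 the demand price is (831 - 129)/5 = 140.4 and the supply price is (79 + 129)/2 = 104.
Deadweight loss = ½ · (140.4 - 104) · (181 - 129) = ½ · 36.4 · 52 = 946.4.

946.4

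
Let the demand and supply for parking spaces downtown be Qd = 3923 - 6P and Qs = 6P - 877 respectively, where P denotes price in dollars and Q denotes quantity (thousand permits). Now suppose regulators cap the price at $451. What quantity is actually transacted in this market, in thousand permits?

1523

In a free market, 3923 - 6P = 6P - 877 gives the equilibrium P* = 400, Q* = 1523.
Since 451 is above P* = 400, the ceiling does not bind and the free-market outcome prevails.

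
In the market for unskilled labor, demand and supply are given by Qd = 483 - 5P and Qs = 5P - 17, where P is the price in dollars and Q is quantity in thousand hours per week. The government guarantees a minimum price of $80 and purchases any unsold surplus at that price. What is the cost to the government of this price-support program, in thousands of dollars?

Equilibrium: 483 - 5P = 5P - 17, so 500 = 10P and P* = 50, Q* = 233.
Because the floor (80) lies above the market-clearing price, it is binding.
At P = 80: Qd = 483 - 5·80 = 83 and Qs = 5·80 - 17 = 383.
Surplus = Qs - Qd = 300.
Government expenditure = surplus × support price = 300 × 80 = 24000.

24000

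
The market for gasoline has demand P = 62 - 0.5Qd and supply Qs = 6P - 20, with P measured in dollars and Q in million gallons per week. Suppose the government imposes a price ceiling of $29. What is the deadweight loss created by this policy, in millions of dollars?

0

Rearranging demand gives Qd = 124 - 2P. Setting quantity demanded equal to quantity supplied, 124 - 2P = 6P - 20, gives P* = 18 and Q* = 88.
Since 29 is above P* = 18, the ceiling does not bind and the free-market outcome prevails.
Since the control does not bind, no trades are prevented and deadweight loss is zero.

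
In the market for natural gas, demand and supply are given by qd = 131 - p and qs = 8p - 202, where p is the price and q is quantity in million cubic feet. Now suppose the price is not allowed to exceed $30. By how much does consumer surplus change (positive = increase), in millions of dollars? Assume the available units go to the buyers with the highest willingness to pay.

Setting quantity demanded equal to quantity supplied, 131 - p = 8p - 202, gives p* = 37 and q* = 94.
The ceiling of 30 is below the equilibrium price 37, so it binds.
At p = 30: qd = 131 - 30 = 101 and qs = 8·30 - 202 = 38.
Consumer surplus without the control is ½ · (131 - 37) · 94 = 4418.
With the ceiling, 38 units are sold at 30 (assume they go to the highest-value buyers). The demand price at q = 38 is 93, so CS = ½ · [(131 - 30) + (93 - 30)] · 38 = 3116.
Change in consumer surplus = 3116 - 4418 = -1302.

-1302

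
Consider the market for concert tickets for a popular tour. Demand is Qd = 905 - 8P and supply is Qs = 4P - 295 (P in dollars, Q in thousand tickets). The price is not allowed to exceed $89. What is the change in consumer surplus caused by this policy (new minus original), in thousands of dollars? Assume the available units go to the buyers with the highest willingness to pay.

Setting quantity demanded equal to quantity supplied, 905 - 8P = 4P - 295, gives P* = 100 and Q* = 105.
The ceiling of 89 is below the equilibrium price 100, so it binds.
At P = 89: Qd = 905 - 8·89 = 193 and Qs = 4·89 - 295 = 61.
Consumer surplus without the control is ½ · (113.125 - 100) · 105 = 689.0625.
With the ceiling, 61 units are sold at 89 (assume they go to the highest-value buyers). The demand price at Q = 61 is 105.5, so CS = ½ · [(113.125 - 89) + (105.5 - 89)] · 61 = 1239.0625.
Change in consumer surplus = 1239.0625 - 689.0625 = 550.

550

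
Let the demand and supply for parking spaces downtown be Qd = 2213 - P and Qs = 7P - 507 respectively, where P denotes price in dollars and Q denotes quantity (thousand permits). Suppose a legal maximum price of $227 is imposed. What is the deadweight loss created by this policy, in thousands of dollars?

357532

Equilibrium: 2213 - P = 7P - 507, so 2720 = 8P and P* = 340, Q* = 1873.
Since 227 < 340, the ceiling is binding.
At P = 227: Qd = 2213 - 227 = 1986 and Qs = 7·227 - 507 = 1082.
Quantity traded falls to 1082. At Q = 1082 the demand price is 2213 - 1082 = 1131 and the supply price is (507 + 1082)/7 = 227.
Deadweight loss = ½ · (1131 - 227) · (1873 - 1082) = ½ · 904 · 791 = 357532.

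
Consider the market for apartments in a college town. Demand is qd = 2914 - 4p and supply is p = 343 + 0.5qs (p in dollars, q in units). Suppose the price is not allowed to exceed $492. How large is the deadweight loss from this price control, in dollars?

Rearranging supply gives qs = 2p - 686. In a free market, 2914 - 4p = 2p - 686 gives the equilibrium p* = 600, q* = 514.
Because the ceiling (492) lies below the market-clearing price, it is binding.
At p = 492: qd = 2914 - 4·492 = 946 and qs = 2·492 - 686 = 298.
Quantity traded falls to 298. At q = 298 the demand price is (2914 - 298)/4 = 654 and the supply price is (686 + 298)/2 = 492.
Deadweight loss = ½ · (654 - 492) · (514 - 298) = ½ · 162 · 216 = 17496.

17496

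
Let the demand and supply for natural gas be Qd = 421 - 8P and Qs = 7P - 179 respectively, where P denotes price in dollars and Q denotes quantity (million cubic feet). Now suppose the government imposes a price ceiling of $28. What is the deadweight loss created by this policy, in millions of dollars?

Equilibrium: 421 - 8P = 7P - 179, so 600 = 15P and P* = 40, Q* = 101.
Because the ceiling (28) lies below the market-clearing price, it is binding.
At P = 28: Qd = 421 - 8·28 = 197 and Qs = 7·28 - 179 = 17.
Quantity traded falls to 17. At Q = 17 the demand price is (421 - 17)/8 = 50.5 and the supply price is (179 + 17)/7 = 28.
Deadweight loss = ½ · (50.5 - 28) · (101 - 17) = ½ · 22.5 · 84 = 945.

945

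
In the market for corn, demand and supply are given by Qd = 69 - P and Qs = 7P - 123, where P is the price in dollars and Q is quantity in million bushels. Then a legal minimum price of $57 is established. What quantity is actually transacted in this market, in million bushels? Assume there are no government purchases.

12

Setting quantity demanded equal to quantity supplied, 69 - P = 7P - 123, gives P* = 24 and Q* = 45.
The floor of 57 is above the equilibrium price 24, so it binds.
At P = 57: Qd = 69 - 57 = 12 and Qs = 7·57 - 123 = 276.
The quantity actually transacted is the short side, demand: 12.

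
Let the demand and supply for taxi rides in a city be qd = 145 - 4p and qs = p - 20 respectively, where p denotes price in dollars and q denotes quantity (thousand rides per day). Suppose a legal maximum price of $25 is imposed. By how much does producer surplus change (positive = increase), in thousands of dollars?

-72

In a free market, 145 - 4p = p - 20 gives the equilibrium p* = 33, q* = 13.
Since 25 < 33, the ceiling is binding.
At p = 25: qd = 145 - 4·25 = 45 and qs = 25 - 20 = 5.
Producer surplus without the control is ½ · (33 - 20) · 13 = 84.5.
With the ceiling, producers sell 5 units at 25, so PS = ½ · (25 - 20) · 5 = 12.5.
Change in producer surplus = 12.5 - 84.5 = -72.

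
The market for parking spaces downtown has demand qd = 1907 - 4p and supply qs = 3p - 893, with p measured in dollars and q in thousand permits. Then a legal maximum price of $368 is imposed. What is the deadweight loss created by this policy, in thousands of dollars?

2688

Equilibrium: 1907 - 4p = 3p - 893, so 2800 = 7p and p* = 400, q* = 307.
Because the ceiling (368) lies below the market-clearing price, it is binding.
At p = 368: qd = 1907 - 4·368 = 435 and qs = 3·368 - 893 = 211.
Quantity traded falls to 211. At q = 211 the demand price is (1907 - 211)/4 = 424 and the supply price is (893 + 211)/3 = 368.
Deadweight loss = ½ · (424 - 368) · (307 - 211) = ½ · 56 · 96 = 2688.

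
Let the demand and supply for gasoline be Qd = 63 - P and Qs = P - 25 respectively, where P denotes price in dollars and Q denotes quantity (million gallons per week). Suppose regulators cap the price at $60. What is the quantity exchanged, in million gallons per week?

Equilibrium: 63 - P = P - 25, so 88 = 2P and P* = 44, Q* = 19.
Since 60 is above P* = 44, the ceiling does not bind and the free-market outcome prevails.

19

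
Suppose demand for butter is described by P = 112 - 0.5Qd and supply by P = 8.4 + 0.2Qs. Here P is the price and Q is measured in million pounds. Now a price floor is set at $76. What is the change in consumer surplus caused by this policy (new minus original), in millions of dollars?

Rearranging demand gives Qd = 224 - 2P; rearranging supply gives Qs = 5P - 42. Setting quantity demanded equal to quantity supplied, 224 - 2P = 5P - 42, gives P* = 38 and Q* = 148.
Because the floor (76) lies above the market-clearing price, it is binding.
At P = 76: Qd = 224 - 2·76 = 72 and Qs = 5·76 - 42 = 338.
Consumer surplus without the control is ½ · (112 - 38) · 148 = 5476.
With the floor, consumers buy 72 units at 76, so CS = ½ · (112 - 76) · 72 = 1296.
Change in consumer surplus = 1296 - 5476 = -4180.

-4180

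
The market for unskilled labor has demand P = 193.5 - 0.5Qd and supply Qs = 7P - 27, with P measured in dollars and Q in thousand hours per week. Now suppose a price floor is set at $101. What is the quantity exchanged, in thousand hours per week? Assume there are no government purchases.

Rearranging demand gives Qd = 387 - 2P. Without the control the market clears where 387 - 2P = 7P - 27, i.e. P* = 46 and Q* = 295.
The floor of 101 is above the equilibrium price 46, so it binds.
At P = 101: Qd = 387 - 2·101 = 185 and Qs = 7·101 - 27 = 680.
The quantity actually transacted is the short side, demand: 185.

185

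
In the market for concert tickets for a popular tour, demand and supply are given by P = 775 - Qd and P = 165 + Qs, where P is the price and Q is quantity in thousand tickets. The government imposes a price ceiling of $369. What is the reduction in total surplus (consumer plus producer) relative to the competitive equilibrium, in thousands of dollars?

Rearranging demand gives Qd = 775 - P; rearranging supply gives Qs = P - 165. Setting quantity demanded equal to quantity supplied, 775 - P = P - 165, gives P* = 470 and Q* = 305.
Because the ceiling (369) lies below the market-clearing price, it is binding.
At P = 369: Qd = 775 - 369 = 406 and Qs = 369 - 165 = 204.
Quantity traded falls to 204. At Q = 204 the demand price is 775 - 204 = 571 and the supply price is 165 + 204 = 369.
Deadweight loss = ½ · (571 - 369) · (305 - 204) = ½ · 202 · 101 = 10201.

10201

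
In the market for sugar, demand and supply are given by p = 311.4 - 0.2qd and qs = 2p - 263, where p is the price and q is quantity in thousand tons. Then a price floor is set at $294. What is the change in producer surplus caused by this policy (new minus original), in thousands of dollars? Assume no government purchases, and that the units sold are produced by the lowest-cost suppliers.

Rearranging demand gives qd = 1557 - 5p. Without the control the market clears where 1557 - 5p = 2p - 263, i.e. p* = 260 and q* = 257.
Because the floor (294) lies above the market-clearing price, it is binding.
At p = 294: qd = 1557 - 5·294 = 87 and qs = 2·294 - 263 = 325.
Producer surplus without the control is ½ · (260 - 131.5) · 257 = 16512.25.
With the floor, 87 units are sold at 294. The supply price at q = 87 is 175, so PS = ½ · [(294 - 131.5) + (294 - 175)] · 87 = 12245.25.
Change in producer surplus = 12245.25 - 16512.25 = -4267.

-4267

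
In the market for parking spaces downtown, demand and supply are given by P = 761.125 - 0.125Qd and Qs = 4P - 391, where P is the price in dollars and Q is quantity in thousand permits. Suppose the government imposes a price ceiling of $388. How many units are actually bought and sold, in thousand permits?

1161

Rearranging demand gives Qd = 6089 - 8P. Without the control the market clears where 6089 - 8P = 4P - 391, i.e. P* = 540 and Q* = 1769.
Because the ceiling (388) lies below the market-clearing price, it is binding.
At P = 388: Qd = 6089 - 8·388 = 2985 and Qs = 4·388 - 391 = 1161.
The quantity actually transacted is the short side, supply: 1161.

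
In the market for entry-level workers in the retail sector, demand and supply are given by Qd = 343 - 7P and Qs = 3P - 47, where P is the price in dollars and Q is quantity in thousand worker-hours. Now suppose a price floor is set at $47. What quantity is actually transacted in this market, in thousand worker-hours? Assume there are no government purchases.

In a free market, 343 - 7P = 3P - 47 gives the equilibrium P* = 39, Q* = 70.
Since 47 > 39, the floor is binding.
At P = 47: Qd = 343 - 7·47 = 14 and Qs = 3·47 - 47 = 94.
The quantity actually transacted is the short side, demand: 14.

14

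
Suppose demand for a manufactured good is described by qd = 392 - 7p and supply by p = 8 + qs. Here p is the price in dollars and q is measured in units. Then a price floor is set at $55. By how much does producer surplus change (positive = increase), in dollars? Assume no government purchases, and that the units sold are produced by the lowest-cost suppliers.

-577.5

Rearranging supply gives qs = p - 8. Equilibrium: 392 - 7p = p - 8, so 400 = 8p and p* = 50, q* = 42.
The floor of 55 is above the equilibrium price 50, so it binds.
At p = 55: qd = 392 - 7·55 = 7 and qs = 55 - 8 = 47.
Producer surplus without the control is ½ · (50 - 8) · 42 = 882.
With the floor, 7 units are sold at 55. The supply price at q = 7 is 15, so PS = ½ · [(55 - 8) + (55 - 15)] · 7 = 304.5.
Change in producer surplus = 304.5 - 882 = -577.5.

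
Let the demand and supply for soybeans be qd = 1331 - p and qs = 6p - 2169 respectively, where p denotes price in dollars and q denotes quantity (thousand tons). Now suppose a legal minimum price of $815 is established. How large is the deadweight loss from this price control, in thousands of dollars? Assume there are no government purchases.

Setting quantity demanded equal to quantity supplied, 1331 - p = 6p - 2169, gives p* = 500 and q* = 831.
The floor of 815 is above the equilibrium price 500, so it binds.
At p = 815: qd = 1331 - 815 = 516 and qs = 6·815 - 2169 = 2721.
Quantity traded falls to 516. At q = 516 the demand price is 1331 - 516 = 815 and the supply price is (2169 + 516)/6 = 447.5.
Deadweight loss = ½ · (815 - 447.5) · (831 - 516) = ½ · 367.5 · 315 = 57881.25.

57881.25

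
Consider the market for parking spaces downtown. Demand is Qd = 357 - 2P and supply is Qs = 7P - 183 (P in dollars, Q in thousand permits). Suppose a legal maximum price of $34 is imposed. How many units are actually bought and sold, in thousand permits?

55

Equilibrium: 357 - 2P = 7P - 183, so 540 = 9P and P* = 60, Q* = 237.
The ceiling of 34 is below the equilibrium price 60, so it binds.
At P = 34: Qd = 357 - 2·34 = 289 and Qs = 7·34 - 183 = 55.
The quantity actually transacted is the short side, supply: 55.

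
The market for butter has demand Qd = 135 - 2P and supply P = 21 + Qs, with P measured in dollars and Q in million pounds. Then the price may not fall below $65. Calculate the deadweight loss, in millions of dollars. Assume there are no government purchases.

Rearranging supply gives Qs = P - 21. Without the control the market clears where 135 - 2P = P - 21, i.e. P* = 52 and Q* = 31.
Since 65 > 52, the floor is binding.
At P = 65: Qd = 135 - 2·65 = 5 and Qs = 65 - 21 = 44.
Quantity traded falls to 5. At Q = 5 the demand price is (135 - 5)/2 = 65 and the supply price is 21 + 5 = 26.
Deadweight loss = ½ · (65 - 26) · (31 - 5) = ½ · 39 · 26 = 507.

507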